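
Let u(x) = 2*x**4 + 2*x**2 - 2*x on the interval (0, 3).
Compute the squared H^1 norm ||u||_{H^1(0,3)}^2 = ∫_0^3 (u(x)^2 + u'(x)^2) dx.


||u||_{H^1}^2 = 1150998/35

The H^1 norm (squared) on an interval (0, L) is
  ||u||_{H^1}^2 = ∫_0^L u(x)^2 dx + ∫_0^L u'(x)^2 dx.
Compute u'(x) = 8*x**3 + 4*x - 2.
Then u(x)^2 = 4*x**8 + 8*x**6 - 8*x**5 + 4*x**4 - 8*x**3 + 4*x**2 and u'(x)^2 = 64*x**6 + 64*x**4 - 32*x**3 + 16*x**2 - 16*x + 4.
Integrate each monomial from 0 to 3 using ∫_0^3 c·x^n dx = c·3^(n+1)/(n+1):
  ∫_0^3 u(x)^2 dx = ∫_0^3 (4*x^8 + 8*x^6 - 8*x^5 + 4*x^4 - 8*x^3 + 4*x^2) dx. Term by term:
    ∫_0^3 4*x^8 dx = 8748;  ∫_0^3 8*x^6 dx = 17496/7;  ∫_0^3 -8*x^5 dx = -972;
    ∫_0^3 4*x^4 dx = 972/5;  ∫_0^3 -8*x^3 dx = -162;  ∫_0^3 4*x^2 dx = 36.
  Sum: 8748 + 17496/7 − 972 + 972/5 − 162 + 36 = 362034/35.
  ∫_0^3 u'(x)^2 dx = ∫_0^3 (64*x^6 + 64*x^4 - 32*x^3 + 16*x^2 - 16*x + 4) dx. Term by term:
    ∫_0^3 64*x^6 dx = 139968/7;  ∫_0^3 64*x^4 dx = 15552/5;  ∫_0^3 -32*x^3 dx = -648;
    ∫_0^3 16*x^2 dx = 144;  ∫_0^3 -16*x dx = -72;  ∫_0^3 4 dx = 12.
  Sum: 139968/7 + 15552/5 − 648 + 144 − 72 + 12 = 788964/35.
Adding: ||u||_{H^1}^2 = 362034/35 + 788964/35 = 1150998/35.


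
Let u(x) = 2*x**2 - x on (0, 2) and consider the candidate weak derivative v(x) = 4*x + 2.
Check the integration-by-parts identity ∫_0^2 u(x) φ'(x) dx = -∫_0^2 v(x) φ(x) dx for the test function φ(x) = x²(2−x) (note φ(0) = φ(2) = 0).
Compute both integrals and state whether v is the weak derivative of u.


LHS = -76/15, RHS = -136/15. No, v is not the weak derivative of u.

u(x) = 2*x**2 - x, classical derivative u'(x) = 4*x - 1.
φ(x) = x²(2−x), so φ'(x) = x*(4 - 3*x).
Note φ(0) = φ(2) = 0, so the boundary term u·φ vanishes.
LHS = ∫_0^2 u(x) φ'(x) dx = ∫_0^2 (-6*x^4 + 11*x^3 - 4*x^2) dx. Term by term:
  ∫_0^2 -6*x^4 dx = -192/5;  ∫_0^2 11*x^3 dx = 44;  ∫_0^2 -4*x^2 dx = -32/3.
Sum: -192/5 + 44 − 32/3 = -76/15.
So LHS = -76/15.
∫_0^2 v(x) φ(x) dx = ∫_0^2 (-4*x^4 + 6*x^3 + 4*x^2) dx. Term by term:
  ∫_0^2 -4*x^4 dx = -128/5;  ∫_0^2 6*x^3 dx = 24;  ∫_0^2 4*x^2 dx = 32/3.
Sum: -128/5 + 24 + 32/3 = 136/15.
So RHS = -∫_0^2 v(x) φ(x) dx = -136/15.
LHS − RHS = 4 ≠ 0, so the identity fails.
(For a valid weak derivative the identity must hold for EVERY test function, in particular this one. The failure shows v is NOT the weak derivative of u.)
Correct weak derivative would be u'(x) = 4*x - 1.


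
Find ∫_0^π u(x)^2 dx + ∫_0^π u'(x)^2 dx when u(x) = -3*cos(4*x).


||u||_{H^1(0,π)}^2 = 153*π/2

u'(x) = 12*sin(4*x).
Expand u² and (u')² and integrate term by term on (0, π), using: for integers n ≥ 1, ∫_0^π sin²(nx) dx = ∫_0^π cos²(nx) dx = π/2; for n ≠ n', ∫_0^π sin(nx)sin(n'x) dx = ∫_0^π cos(nx)cos(n'x) dx = 0; and by product-to-sum, ∫_0^π sin(nx)cos(n'x) dx = ½∫_0^π [sin((n+n')x) + sin((n−n')x)] dx, which is 0 when n+n' is even and 2n/(n²−n'²) when n+n' is odd (it need not vanish on (0, π)).
  u² squared terms: (-3)²·∫cos(4x)² dx = 9·π/2 = 9*π/2.
  So ∫_0^π u² dx = 9*π/2.
  (u')² squared terms: (12)²·∫sin(4x)² dx = 144·π/2 = 72*π.
  So ∫_0^π (u')² dx = 72*π.
||u||_{H^1}^2 = (9*π/2) + (72*π) = 153*π/2.


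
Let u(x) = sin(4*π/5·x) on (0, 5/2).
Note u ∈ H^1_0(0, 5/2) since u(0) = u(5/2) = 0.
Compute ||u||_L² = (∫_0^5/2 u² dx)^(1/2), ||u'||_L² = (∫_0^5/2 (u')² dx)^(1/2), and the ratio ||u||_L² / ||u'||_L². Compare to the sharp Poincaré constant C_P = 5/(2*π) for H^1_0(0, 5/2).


||u||_L² / ||u'||_L² = 5/(4*π) < C_P = 5/(2*π).

u(x) = sin(4*π/5·x), so u'(x) = 4*π*cos(4*π*x/5)/5.
Writing u(x) = A·sin(kπx/L) with A = 1 and k = 2, use ∫_0^L sin²(kπx/L) dx = L/2 and ∫_0^L cos²(kπx/L) dx = L/2.
u² = 1·sin²(4*π/5·x) and (u')² = 16*π^2/25·cos²(4*π/5·x), and each of sin², cos² integrates to L/2 = 5/4 over (0, 5/2).
∫_0^5/2 u² dx = 5/4, so ||u||_L² = sqrt(5)/2.
∫_0^5/2 (u')² dx = 4*π^2/5, so ||u'||_L² = 2*sqrt(5)*π/5.
Ratio ||u||_L² / ||u'||_L² = 5/(4*π).
Sharp Poincaré constant on H^1_0(0, 5/2) is C_P = L/π = 5/(2*π), achieved by sin(2*π/5·x).
This is the k = 2 harmonic; the ratio L/(kπ) is strictly less than C_P = L/π, consistent with the sharp inequality ||u||_L² ≤ C_P ||u'||_L².


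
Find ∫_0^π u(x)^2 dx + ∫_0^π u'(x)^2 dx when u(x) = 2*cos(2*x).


||u||_{H^1(0,π)}^2 = 10*π

u'(x) = -4*sin(2*x).
Expand u² and (u')² and integrate term by term on (0, π), using: for integers n ≥ 1, ∫_0^π sin²(nx) dx = ∫_0^π cos²(nx) dx = π/2; for n ≠ n', ∫_0^π sin(nx)sin(n'x) dx = ∫_0^π cos(nx)cos(n'x) dx = 0; and by product-to-sum, ∫_0^π sin(nx)cos(n'x) dx = ½∫_0^π [sin((n+n')x) + sin((n−n')x)] dx, which is 0 when n+n' is even and 2n/(n²−n'²) when n+n' is odd (it need not vanish on (0, π)).
  u² squared terms: (2)²·∫cos(2x)² dx = 4·π/2 = 2*π.
  So ∫_0^π u² dx = 2*π.
  (u')² squared terms: (-4)²·∫sin(2x)² dx = 16·π/2 = 8*π.
  So ∫_0^π (u')² dx = 8*π.
||u||_{H^1}^2 = (2*π) + (8*π) = 10*π.


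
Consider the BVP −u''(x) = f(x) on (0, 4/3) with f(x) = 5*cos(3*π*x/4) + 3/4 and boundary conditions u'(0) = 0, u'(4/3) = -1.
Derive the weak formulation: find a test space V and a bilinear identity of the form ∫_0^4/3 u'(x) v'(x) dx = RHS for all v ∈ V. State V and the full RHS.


V = H^1(0, 4/3) (v unrestricted at boundary; u is determined up to an additive constant); weak form: ∫_0^4/3 u'v' dx = ∫_0^4/3 (5*cos(3*π*x/4) + 3/4) v dx − v(4/3) for all v ∈ V.

Multiply both sides by a test function v and integrate from 0 to 4/3:
  ∫_0^4/3 −u''(x) v(x) dx = ∫_0^4/3 f(x) v(x) dx.
Integrate the LHS by parts once:
  ∫_0^4/3 −u'' v dx = −[u'(x) v(x)]_0^4/3 + ∫_0^4/3 u'(x) v'(x) dx.
Thus ∫_0^4/3 u'(x) v'(x) dx = ∫_0^4/3 f(x) v(x) dx + [u'(x) v(x)]_0^4/3.
Choose V so that boundary terms are either known or forced to vanish.
u has inhomogeneous Neumann u'(0) = 0, u'(4/3) = -1. [u' v]_0^4/3 = (-1)·v(4/3) − (0)·v(0) = − v(4/3). Take V = H^1(0, 4/3); boundary term becomes part of RHS.
Weak formulation: find u (satisfying any essential BC) such that ∫_0^4/3 u'(x) v'(x) dx = ∫_0^4/3 f v dx − v(4/3) for all v ∈ V (Neumann data are natural BCs: they enter the RHS as boundary terms).
Substituting f(x) = 5*cos(3*π*x/4) + 3/4, the right-hand side is ∫_0^4/3 (5*cos(3*π*x/4) + 3/4) v dx − v(4/3).
Compatibility check (pure Neumann): taking v ≡ 1 ∈ V gives 0 = ∫_0^4/3 f dx + (-1) − (0), i.e. ∫_0^4/3 f dx must equal u'(0) − u'(4/3) = 1. Indeed ∫_0^4/3 (5*cos(3*π*x/4) + 3/4) dx = 1, so the data are compatible. The solution is then unique only up to an additive constant (fix it e.g. by requiring ∫_0^4/3 u dx = 0).


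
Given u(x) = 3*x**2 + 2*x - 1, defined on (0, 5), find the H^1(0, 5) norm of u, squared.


||u||_{H^1}^2 = 27575/3

The H^1 norm (squared) on an interval (0, L) is
  ||u||_{H^1}^2 = ∫_0^L u(x)^2 dx + ∫_0^L u'(x)^2 dx.
Compute u'(x) = 6*x + 2.
Then u(x)^2 = 9*x**4 + 12*x**3 - 2*x**2 - 4*x + 1 and u'(x)^2 = 36*x**2 + 24*x + 4.
Integrate each monomial from 0 to 5 using ∫_0^5 c·x^n dx = c·5^(n+1)/(n+1):
  ∫_0^5 u(x)^2 dx = ∫_0^5 (9*x^4 + 12*x^3 - 2*x^2 - 4*x + 1) dx. Term by term:
    ∫_0^5 9*x^4 dx = 5625;  ∫_0^5 12*x^3 dx = 1875;  ∫_0^5 -2*x^2 dx = -250/3;
    ∫_0^5 -4*x dx = -50;  ∫_0^5 1 dx = 5.
  Sum: 5625 + 1875 − 250/3 − 50 + 5 = 22115/3.
  ∫_0^5 u'(x)^2 dx = ∫_0^5 (36*x^2 + 24*x + 4) dx. Term by term:
    ∫_0^5 36*x^2 dx = 1500;  ∫_0^5 24*x dx = 300;  ∫_0^5 4 dx = 20.
  Sum: 1500 + 300 + 20 = 1820.
Adding: ||u||_{H^1}^2 = 22115/3 + 1820 = 27575/3.


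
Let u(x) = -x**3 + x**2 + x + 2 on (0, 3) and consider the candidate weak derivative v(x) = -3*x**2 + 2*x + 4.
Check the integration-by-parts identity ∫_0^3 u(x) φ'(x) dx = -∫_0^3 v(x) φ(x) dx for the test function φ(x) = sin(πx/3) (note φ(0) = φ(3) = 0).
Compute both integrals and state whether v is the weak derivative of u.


LHS = -324/π^3 + 57/π, RHS = -324/π^3 + 39/π. No, v is not the weak derivative of u.

u(x) = -x**3 + x**2 + x + 2, classical derivative u'(x) = -3*x**2 + 2*x + 1.
φ(x) = sin(πx/3), so φ'(x) = π*cos(π*x/3)/3.
Note φ(0) = φ(3) = 0, so the boundary term u·φ vanishes.
LHS = ∫_0^3 u(x) φ'(x) dx = ∫_0^3 (-π*x^3*cos(π*x/3)/3 + π*x^2*cos(π*x/3)/3 + π*x*cos(π*x/3)/3 + 2*π*cos(π*x/3)/3) dx. Term by term:
  ∫_0^3 2*π*cos(π*x/3)/3 dx = 0;  ∫_0^3 -π*x^3*cos(π*x/3)/3 dx = -324/π^3 + 81/π;  ∫_0^3 π*x*cos(π*x/3)/3 dx = -6/π;
  ∫_0^3 π*x^2*cos(π*x/3)/3 dx = -18/π.
Sum: 0 + -324/π^3 + 81/π − 6/π − 18/π = -324/π^3 + 57/π.
So LHS = -324/π^3 + 57/π.
∫_0^3 v(x) φ(x) dx = ∫_0^3 (-3*x^2*sin(π*x/3) + 2*x*sin(π*x/3) + 4*sin(π*x/3)) dx. Term by term:
  ∫_0^3 4*sin(π*x/3) dx = 24/π;  ∫_0^3 -3*x^2*sin(π*x/3) dx = -81/π + 324/π^3;  ∫_0^3 2*x*sin(π*x/3) dx = 18/π.
Sum: 24/π + -81/π + 324/π^3 + 18/π = -39/π + 324/π^3.
So RHS = -∫_0^3 v(x) φ(x) dx = -324/π^3 + 39/π.
LHS − RHS = 18/π ≠ 0, so the identity fails.
(For a valid weak derivative the identity must hold for EVERY test function, in particular this one. The failure shows v is NOT the weak derivative of u.)
Correct weak derivative would be u'(x) = -3*x**2 + 2*x + 1.


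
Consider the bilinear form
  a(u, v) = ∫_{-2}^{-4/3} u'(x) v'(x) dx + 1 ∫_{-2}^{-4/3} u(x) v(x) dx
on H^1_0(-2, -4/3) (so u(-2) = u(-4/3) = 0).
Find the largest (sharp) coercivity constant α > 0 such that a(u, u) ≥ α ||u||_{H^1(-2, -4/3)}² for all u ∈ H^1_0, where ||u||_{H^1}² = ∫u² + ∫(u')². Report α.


α = 1

Coercivity of a(·,·) on H^1_0(-2, -4/3) means a(u, u) ≥ α ||u||_{H^1}² for every u ∈ H^1_0.
The interval has length L = 2/3, and Poincaré/coercivity depend only on L. Here a(u, u) = ∫(u')² + (1)·∫u².
Here c = 1 ≥ 1, so a(u,u) = ∫(u')² + c∫u² ≥ ∫(u')² + ∫u² = ||u||_{H^1}², i.e. α = 1 works. No larger α is possible: a(u,u) ≥ α||u||_{H^1}² means (1−α)∫(u')² ≥ (α−c)∫u², and for the modes u_n = sin(nπ(x−x₀)/L) (x₀ the left endpoint) one has ∫u_n²/∫(u_n')² = (L/(nπ))² → 0, so a(u_n,u_n)/||u_n||_{H^1}² → 1. Hence the optimal constant is α = 1.
Therefore α = 1.


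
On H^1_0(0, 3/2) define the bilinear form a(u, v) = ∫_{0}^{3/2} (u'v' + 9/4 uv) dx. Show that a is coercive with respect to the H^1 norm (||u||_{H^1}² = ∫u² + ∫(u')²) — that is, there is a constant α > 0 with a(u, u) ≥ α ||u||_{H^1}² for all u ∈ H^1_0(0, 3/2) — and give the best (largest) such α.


α = 1

Coercivity of a(·,·) on H^1_0(0, 3/2) means a(u, u) ≥ α ||u||_{H^1}² for every u ∈ H^1_0.
The interval has length L = 3/2, and Poincaré/coercivity depend only on L. Here a(u, u) = ∫(u')² + (9/4)·∫u².
Here c = 9/4 ≥ 1, so a(u,u) = ∫(u')² + c∫u² ≥ ∫(u')² + ∫u² = ||u||_{H^1}², i.e. α = 1 works. No larger α is possible: a(u,u) ≥ α||u||_{H^1}² means (1−α)∫(u')² ≥ (α−c)∫u², and for the modes u_n = sin(nπ(x−x₀)/L) (x₀ the left endpoint) one has ∫u_n²/∫(u_n')² = (L/(nπ))² → 0, so a(u_n,u_n)/||u_n||_{H^1}² → 1. Hence the optimal constant is α = 1.
Therefore α = 1.


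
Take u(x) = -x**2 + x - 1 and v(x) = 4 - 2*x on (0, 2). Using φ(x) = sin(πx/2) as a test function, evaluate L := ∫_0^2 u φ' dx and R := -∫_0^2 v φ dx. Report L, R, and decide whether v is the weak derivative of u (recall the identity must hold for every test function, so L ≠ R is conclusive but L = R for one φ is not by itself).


LHS = 4/π, RHS = -8/π. No, v is not the weak derivative of u.

u(x) = -x**2 + x - 1, classical derivative u'(x) = 1 - 2*x.
φ(x) = sin(πx/2), so φ'(x) = π*cos(π*x/2)/2.
Note φ(0) = φ(2) = 0, so the boundary term u·φ vanishes.
LHS = ∫_0^2 u(x) φ'(x) dx = ∫_0^2 (-π*x^2*cos(π*x/2)/2 + π*x*cos(π*x/2)/2 - π*cos(π*x/2)/2) dx. Term by term:
  ∫_0^2 -π*cos(π*x/2)/2 dx = 0;  ∫_0^2 π*x*cos(π*x/2)/2 dx = -4/π;  ∫_0^2 -π*x^2*cos(π*x/2)/2 dx = 8/π.
Sum: 0 − 4/π + 8/π = 4/π.
So LHS = 4/π.
∫_0^2 v(x) φ(x) dx = ∫_0^2 (-2*x*sin(π*x/2) + 4*sin(π*x/2)) dx. Term by term:
  ∫_0^2 4*sin(π*x/2) dx = 16/π;  ∫_0^2 -2*x*sin(π*x/2) dx = -8/π.
Sum: 16/π − 8/π = 8/π.
So RHS = -∫_0^2 v(x) φ(x) dx = -8/π.
LHS − RHS = 12/π ≠ 0, so the identity fails.
(For a valid weak derivative the identity must hold for EVERY test function, in particular this one. The failure shows v is NOT the weak derivative of u.)
Correct weak derivative would be u'(x) = 1 - 2*x.


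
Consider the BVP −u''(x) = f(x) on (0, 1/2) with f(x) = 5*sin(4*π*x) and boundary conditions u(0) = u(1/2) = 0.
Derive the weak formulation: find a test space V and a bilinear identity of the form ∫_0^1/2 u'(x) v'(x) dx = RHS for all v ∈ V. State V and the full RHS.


V = H^1_0(0, 1/2) (so v(0) = v(1/2) = 0); weak form: ∫_0^1/2 u'v' dx = ∫_0^1/2 (5*sin(4*π*x)) v dx for all v ∈ V.

Multiply both sides by a test function v and integrate from 0 to 1/2:
  ∫_0^1/2 −u''(x) v(x) dx = ∫_0^1/2 f(x) v(x) dx.
Integrate the LHS by parts once:
  ∫_0^1/2 −u'' v dx = −[u'(x) v(x)]_0^1/2 + ∫_0^1/2 u'(x) v'(x) dx.
Thus ∫_0^1/2 u'(x) v'(x) dx = ∫_0^1/2 f(x) v(x) dx + [u'(x) v(x)]_0^1/2.
Choose V so that boundary terms are either known or forced to vanish.
u is Dirichlet: u(0) = u(1/2) = 0. Let V = H^1_0(0, 1/2); then v(0) = v(1/2) = 0, and [u' v]_0^1/2 = 0.
Weak formulation: find u (satisfying any essential BC) such that ∫_0^1/2 u'(x) v'(x) dx = ∫_0^1/2 f v dx for all v ∈ V.
Substituting f(x) = 5*sin(4*π*x), the right-hand side is ∫_0^1/2 (5*sin(4*π*x)) v dx.


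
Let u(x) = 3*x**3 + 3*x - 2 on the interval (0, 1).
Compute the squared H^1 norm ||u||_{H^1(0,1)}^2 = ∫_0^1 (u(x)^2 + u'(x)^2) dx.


||u||_{H^1}^2 = 1613/35

The H^1 norm (squared) on an interval (0, L) is
  ||u||_{H^1}^2 = ∫_0^L u(x)^2 dx + ∫_0^L u'(x)^2 dx.
Compute u'(x) = 9*x**2 + 3.
Then u(x)^2 = 9*x**6 + 18*x**4 - 12*x**3 + 9*x**2 - 12*x + 4 and u'(x)^2 = 81*x**4 + 54*x**2 + 9.
Integrate each monomial from 0 to 1 using ∫_0^1 c·x^n dx = c·1^(n+1)/(n+1):
  ∫_0^1 u(x)^2 dx = ∫_0^1 (9*x^6 + 18*x^4 - 12*x^3 + 9*x^2 - 12*x + 4) dx. Term by term:
    ∫_0^1 9*x^6 dx = 9/7;  ∫_0^1 18*x^4 dx = 18/5;  ∫_0^1 -12*x^3 dx = -3;
    ∫_0^1 9*x^2 dx = 3;  ∫_0^1 -12*x dx = -6;  ∫_0^1 4 dx = 4.
  Sum: 9/7 + 18/5 − 3 + 3 − 6 + 4 = 101/35.
  ∫_0^1 u'(x)^2 dx = ∫_0^1 (81*x^4 + 54*x^2 + 9) dx. Term by term:
    ∫_0^1 81*x^4 dx = 81/5;  ∫_0^1 54*x^2 dx = 18;  ∫_0^1 9 dx = 9.
  Sum: 81/5 + 18 + 9 = 216/5.
Adding: ||u||_{H^1}^2 = 101/35 + 216/5 = 1613/35.


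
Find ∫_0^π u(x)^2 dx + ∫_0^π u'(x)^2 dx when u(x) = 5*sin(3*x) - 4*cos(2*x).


||u||_{H^1(0,π)}^2 = -240 + 165*π

u'(x) = 8*sin(2*x) + 15*cos(3*x).
Expand u² and (u')² and integrate term by term on (0, π), using: for integers n ≥ 1, ∫_0^π sin²(nx) dx = ∫_0^π cos²(nx) dx = π/2; for n ≠ n', ∫_0^π sin(nx)sin(n'x) dx = ∫_0^π cos(nx)cos(n'x) dx = 0; and by product-to-sum, ∫_0^π sin(nx)cos(n'x) dx = ½∫_0^π [sin((n+n')x) + sin((n−n')x)] dx, which is 0 when n+n' is even and 2n/(n²−n'²) when n+n' is odd (it need not vanish on (0, π)).
  u² squared terms: (-4)²·∫cos(2x)² dx = 16·π/2 = 8*π;  (5)²·∫sin(3x)² dx = 25·π/2 = 25*π/2.
  u² cross terms: 2·(-4)·(5)·∫cos(2x)·sin(3x) dx = -40·(6/5) = -48.
  So ∫_0^π u² dx = 8*π + 25*π/2 − 48 = -48 + 41*π/2.
  (u')² squared terms: (8)²·∫sin(2x)² dx = 64·π/2 = 32*π;  (15)²·∫cos(3x)² dx = 225·π/2 = 225*π/2.
  (u')² cross terms: 2·(8)·(15)·∫sin(2x)·cos(3x) dx = 240·(-4/5) = -192.
  So ∫_0^π (u')² dx = 32*π + 225*π/2 − 192 = -192 + 289*π/2.
||u||_{H^1}^2 = (-48 + 41*π/2) + (-192 + 289*π/2) = -240 + 165*π.


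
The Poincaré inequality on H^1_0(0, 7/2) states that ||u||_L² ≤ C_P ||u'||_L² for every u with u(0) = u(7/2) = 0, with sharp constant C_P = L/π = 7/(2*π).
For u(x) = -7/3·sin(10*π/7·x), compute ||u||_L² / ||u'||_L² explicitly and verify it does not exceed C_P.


||u||_L² / ||u'||_L² = 7/(10*π) < C_P = 7/(2*π).

u(x) = -7/3·sin(10*π/7·x), so u'(x) = -10*π*cos(10*π*x/7)/3.
Writing u(x) = A·sin(kπx/L) with A = -7/3 and k = 5, use ∫_0^L sin²(kπx/L) dx = L/2 and ∫_0^L cos²(kπx/L) dx = L/2.
u² = 49/9·sin²(10*π/7·x) and (u')² = 100*π^2/9·cos²(10*π/7·x), and each of sin², cos² integrates to L/2 = 7/4 over (0, 7/2).
∫_0^7/2 u² dx = 343/36, so ||u||_L² = 7*sqrt(7)/6.
∫_0^7/2 (u')² dx = 175*π^2/9, so ||u'||_L² = 5*sqrt(7)*π/3.
Ratio ||u||_L² / ||u'||_L² = 7/(10*π).
Sharp Poincaré constant on H^1_0(0, 7/2) is C_P = L/π = 7/(2*π), achieved by sin(2*π/7·x).
This is the k = 5 harmonic; the ratio L/(kπ) is strictly less than C_P = L/π, consistent with the sharp inequality ||u||_L² ≤ C_P ||u'||_L².


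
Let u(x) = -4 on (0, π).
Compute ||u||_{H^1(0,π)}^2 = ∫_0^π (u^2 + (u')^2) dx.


||u||_{H^1(0,π)}^2 = 16*π

u'(x) = 0.
Expand u² and (u')² and integrate term by term on (0, π), using: for integers n ≥ 1, ∫_0^π sin²(nx) dx = ∫_0^π cos²(nx) dx = π/2; for n ≠ n', ∫_0^π sin(nx)sin(n'x) dx = ∫_0^π cos(nx)cos(n'x) dx = 0; and by product-to-sum, ∫_0^π sin(nx)cos(n'x) dx = ½∫_0^π [sin((n+n')x) + sin((n−n')x)] dx, which is 0 when n+n' is even and 2n/(n²−n'²) when n+n' is odd (it need not vanish on (0, π)). For the constant mode: ∫_0^π 1 dx = π, ∫_0^π cos(nx) dx = 0, ∫_0^π sin(nx) dx = (1−(−1)^n)/n.
  u² squared terms: (-4)²·∫1 dx = 16·π = 16*π.
  So ∫_0^π u² dx = 16*π.
  u' ≡ 0, so ∫_0^π (u')² dx = 0.
||u||_{H^1}^2 = (16*π) + (0) = 16*π.


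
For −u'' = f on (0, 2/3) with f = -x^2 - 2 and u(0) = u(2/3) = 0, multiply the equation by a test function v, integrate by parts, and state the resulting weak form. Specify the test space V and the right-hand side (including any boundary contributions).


V = H^1_0(0, 2/3) (so v(0) = v(2/3) = 0); weak form: ∫_0^2/3 u'v' dx = ∫_0^2/3 (-x^2 - 2) v dx for all v ∈ V.

Multiply both sides by a test function v and integrate from 0 to 2/3:
  ∫_0^2/3 −u''(x) v(x) dx = ∫_0^2/3 f(x) v(x) dx.
Integrate the LHS by parts once:
  ∫_0^2/3 −u'' v dx = −[u'(x) v(x)]_0^2/3 + ∫_0^2/3 u'(x) v'(x) dx.
Thus ∫_0^2/3 u'(x) v'(x) dx = ∫_0^2/3 f(x) v(x) dx + [u'(x) v(x)]_0^2/3.
Choose V so that boundary terms are either known or forced to vanish.
u is Dirichlet: u(0) = u(2/3) = 0. Let V = H^1_0(0, 2/3); then v(0) = v(2/3) = 0, and [u' v]_0^2/3 = 0.
Weak formulation: find u (satisfying any essential BC) such that ∫_0^2/3 u'(x) v'(x) dx = ∫_0^2/3 f v dx for all v ∈ V.
Substituting f(x) = -x^2 - 2, the right-hand side is ∫_0^2/3 (-x^2 - 2) v dx.


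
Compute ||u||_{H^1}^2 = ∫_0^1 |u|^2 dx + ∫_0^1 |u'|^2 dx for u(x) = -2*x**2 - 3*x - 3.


||u||_{H^1}^2 = 827/15

The H^1 norm (squared) on an interval (0, L) is
  ||u||_{H^1}^2 = ∫_0^L u(x)^2 dx + ∫_0^L u'(x)^2 dx.
Compute u'(x) = -4*x - 3.
Then u(x)^2 = 4*x**4 + 12*x**3 + 21*x**2 + 18*x + 9 and u'(x)^2 = 16*x**2 + 24*x + 9.
Integrate each monomial from 0 to 1 using ∫_0^1 c·x^n dx = c·1^(n+1)/(n+1):
  ∫_0^1 u(x)^2 dx = ∫_0^1 (4*x^4 + 12*x^3 + 21*x^2 + 18*x + 9) dx. Term by term:
    ∫_0^1 4*x^4 dx = 4/5;  ∫_0^1 12*x^3 dx = 3;  ∫_0^1 21*x^2 dx = 7;
    ∫_0^1 18*x dx = 9;  ∫_0^1 9 dx = 9.
  Sum: 4/5 + 3 + 7 + 9 + 9 = 144/5.
  ∫_0^1 u'(x)^2 dx = ∫_0^1 (16*x^2 + 24*x + 9) dx. Term by term:
    ∫_0^1 16*x^2 dx = 16/3;  ∫_0^1 24*x dx = 12;  ∫_0^1 9 dx = 9.
  Sum: 16/3 + 12 + 9 = 79/3.
Adding: ||u||_{H^1}^2 = 144/5 + 79/3 = 827/15.


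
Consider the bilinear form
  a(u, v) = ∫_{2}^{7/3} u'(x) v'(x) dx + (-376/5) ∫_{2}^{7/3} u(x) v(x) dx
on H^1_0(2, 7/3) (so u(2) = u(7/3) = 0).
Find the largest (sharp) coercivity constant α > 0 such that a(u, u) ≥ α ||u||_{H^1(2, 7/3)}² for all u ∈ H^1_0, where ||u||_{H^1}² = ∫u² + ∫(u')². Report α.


α = (-376 + 45*π^2)/(5*(1 + 9*π^2))

Coercivity of a(·,·) on H^1_0(2, 7/3) means a(u, u) ≥ α ||u||_{H^1}² for every u ∈ H^1_0.
The interval has length L = 1/3, and Poincaré/coercivity depend only on L. Here a(u, u) = ∫(u')² + (-376/5)·∫u².
Here c = -376/5 < 0 with |c| < (π/L)² = 9*π^2, so coercivity still holds. The condition a(u,u) ≥ α||u||_{H^1}² reads (1−α)∫(u')² ≥ (α−c)∫u². Any admissible α is ≤ 1 (rapidly oscillating u have ∫u²/∫(u')² → 0), and α = 1 would force 0 ≥ (1−c)∫u², impossible since c < 1; so 1−α > 0. By the sharp Poincaré inequality on H^1_0 of an interval of length L, ∫(u')² ≥ (π/L)²∫u² with equality for the first sine mode sin(π(x−x₀)/L) (x₀ the left endpoint), so the inequality holds for all u iff (1−α)(π/L)² ≥ α − c, i.e. α ≤ ((π/L)² + c)/((π/L)² + 1) = (1 + c(L/π)²)/(1 + (L/π)²). (Direct route, valid since c ≤ 0: Poincaré gives c∫u² ≥ c(L/π)²∫(u')², so a(u,u) ≥ (1 + c(L/π)²)∫(u')², while ||u||_{H^1}² ≤ (1 + (L/π)²)∫(u')²; dividing yields the same α.) With (π/L)² = 9*π^2 and c = -376/5, the largest admissible constant is α = ((π/L)² + c)/((π/L)² + 1).
Simplifying, α = (-376 + 45*π^2)/(5*(1 + 9*π^2)).


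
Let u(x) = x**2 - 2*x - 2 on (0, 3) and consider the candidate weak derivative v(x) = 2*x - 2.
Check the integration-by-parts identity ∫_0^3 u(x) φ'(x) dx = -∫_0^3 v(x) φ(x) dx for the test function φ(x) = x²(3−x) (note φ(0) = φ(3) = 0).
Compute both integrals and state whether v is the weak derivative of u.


LHS = -54/5, RHS = -54/5. Yes, v = u' weakly.

u(x) = x**2 - 2*x - 2, classical derivative u'(x) = 2*x - 2.
φ(x) = x²(3−x), so φ'(x) = 3*x*(2 - x).
Note φ(0) = φ(3) = 0, so the boundary term u·φ vanishes.
LHS = ∫_0^3 u(x) φ'(x) dx = ∫_0^3 (-3*x^4 + 12*x^3 - 6*x^2 - 12*x) dx. Term by term:
  ∫_0^3 -3*x^4 dx = -729/5;  ∫_0^3 12*x^3 dx = 243;  ∫_0^3 -6*x^2 dx = -54;
  ∫_0^3 -12*x dx = -54.
Sum: -729/5 + 243 − 54 − 54 = -54/5.
So LHS = -54/5.
∫_0^3 v(x) φ(x) dx = ∫_0^3 (-2*x^4 + 8*x^3 - 6*x^2) dx. Term by term:
  ∫_0^3 -2*x^4 dx = -486/5;  ∫_0^3 8*x^3 dx = 162;  ∫_0^3 -6*x^2 dx = -54.
Sum: -486/5 + 162 − 54 = 54/5.
So RHS = -∫_0^3 v(x) φ(x) dx = -54/5.
LHS = RHS, so the identity holds for this test φ.
Moreover u is smooth here and v(x) = u'(x) = 2*x - 2 pointwise, so the identity holds for every test function. Hence v is the weak derivative of u.


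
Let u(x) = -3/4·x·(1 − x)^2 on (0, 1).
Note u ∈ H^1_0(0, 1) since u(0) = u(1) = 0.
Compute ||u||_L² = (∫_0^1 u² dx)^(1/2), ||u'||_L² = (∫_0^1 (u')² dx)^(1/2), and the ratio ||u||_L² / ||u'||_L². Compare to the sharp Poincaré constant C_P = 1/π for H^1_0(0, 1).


||u||_L² / ||u'||_L² = sqrt(14)/14 < C_P = 1/π.

u(x) = -3/4·x·(1 − x)^2, so u'(x) = -9*x^2/4 + 3*x - 3/4.
u(x) = -3/4·x·(1 − x)^2 vanishes at x = 0 and x = 1, so u ∈ H^1_0(0, 1). Differentiate via the product rule and integrate the resulting polynomials term by term.
  ∫_0^1 u² dx = ∫_0^1 (9*x^6/16 - 9*x^5/4 + 27*x^4/8 - 9*x^3/4 + 9*x^2/16) dx. Term by term:
    ∫_0^1 9*x^6/16 dx = 9/112;  ∫_0^1 -9*x^5/4 dx = -3/8;  ∫_0^1 27*x^4/8 dx = 27/40;
    ∫_0^1 -9*x^3/4 dx = -9/16;  ∫_0^1 9*x^2/16 dx = 3/16.
  Sum: 9/112 − 3/8 + 27/40 − 9/16 + 3/16 = 3/560.
  ∫_0^1 (u')² dx = ∫_0^1 (81*x^4/16 - 27*x^3/2 + 99*x^2/8 - 9*x/2 + 9/16) dx. Term by term:
    ∫_0^1 81*x^4/16 dx = 81/80;  ∫_0^1 -27*x^3/2 dx = -27/8;  ∫_0^1 99*x^2/8 dx = 33/8;
    ∫_0^1 -9*x/2 dx = -9/4;  ∫_0^1 9/16 dx = 9/16.
  Sum: 81/80 − 27/8 + 33/8 − 9/4 + 9/16 = 3/40.
∫_0^1 u² dx = 3/560, so ||u||_L² = sqrt(105)/140.
∫_0^1 (u')² dx = 3/40, so ||u'||_L² = sqrt(30)/20.
Ratio ||u||_L² / ||u'||_L² = sqrt(14)/14.
Sharp Poincaré constant on H^1_0(0, 1) is C_P = L/π = 1/π, achieved by sin(π·x).
A polynomial bump cannot attain the sharp Poincaré constant (only the first sine eigenfunction does), so the ratio is strictly less than C_P, consistent with ||u||_L² ≤ C_P ||u'||_L².


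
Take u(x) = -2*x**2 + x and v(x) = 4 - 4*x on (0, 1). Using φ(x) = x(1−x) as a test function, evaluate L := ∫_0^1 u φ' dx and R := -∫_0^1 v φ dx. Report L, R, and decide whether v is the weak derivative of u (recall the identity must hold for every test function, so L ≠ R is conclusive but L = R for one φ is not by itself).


LHS = 1/6, RHS = -1/3. No, v is not the weak derivative of u.

u(x) = -2*x**2 + x, classical derivative u'(x) = 1 - 4*x.
φ(x) = x(1−x), so φ'(x) = 1 - 2*x.
Note φ(0) = φ(1) = 0, so the boundary term u·φ vanishes.
LHS = ∫_0^1 u(x) φ'(x) dx = ∫_0^1 (4*x^3 - 4*x^2 + x) dx. Term by term:
  ∫_0^1 4*x^3 dx = 1;  ∫_0^1 -4*x^2 dx = -4/3;  ∫_0^1 x dx = 1/2.
Sum: 1 − 4/3 + 1/2 = 1/6.
So LHS = 1/6.
∫_0^1 v(x) φ(x) dx = ∫_0^1 (4*x^3 - 8*x^2 + 4*x) dx. Term by term:
  ∫_0^1 4*x^3 dx = 1;  ∫_0^1 -8*x^2 dx = -8/3;  ∫_0^1 4*x dx = 2.
Sum: 1 − 8/3 + 2 = 1/3.
So RHS = -∫_0^1 v(x) φ(x) dx = -1/3.
LHS − RHS = 1/2 ≠ 0, so the identity fails.
(For a valid weak derivative the identity must hold for EVERY test function, in particular this one. The failure shows v is NOT the weak derivative of u.)
Correct weak derivative would be u'(x) = 1 - 4*x.


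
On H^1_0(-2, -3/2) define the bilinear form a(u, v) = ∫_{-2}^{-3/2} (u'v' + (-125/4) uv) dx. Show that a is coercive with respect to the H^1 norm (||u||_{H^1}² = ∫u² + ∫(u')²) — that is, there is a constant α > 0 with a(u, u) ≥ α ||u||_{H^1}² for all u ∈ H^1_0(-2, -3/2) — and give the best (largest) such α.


α = (-125 + 16*π^2)/(4*(1 + 4*π^2))

Coercivity of a(·,·) on H^1_0(-2, -3/2) means a(u, u) ≥ α ||u||_{H^1}² for every u ∈ H^1_0.
The interval has length L = 1/2, and Poincaré/coercivity depend only on L. Here a(u, u) = ∫(u')² + (-125/4)·∫u².
Here c = -125/4 < 0 with |c| < (π/L)² = 4*π^2, so coercivity still holds. The condition a(u,u) ≥ α||u||_{H^1}² reads (1−α)∫(u')² ≥ (α−c)∫u². Any admissible α is ≤ 1 (rapidly oscillating u have ∫u²/∫(u')² → 0), and α = 1 would force 0 ≥ (1−c)∫u², impossible since c < 1; so 1−α > 0. By the sharp Poincaré inequality on H^1_0 of an interval of length L, ∫(u')² ≥ (π/L)²∫u² with equality for the first sine mode sin(π(x−x₀)/L) (x₀ the left endpoint), so the inequality holds for all u iff (1−α)(π/L)² ≥ α − c, i.e. α ≤ ((π/L)² + c)/((π/L)² + 1) = (1 + c(L/π)²)/(1 + (L/π)²). (Direct route, valid since c ≤ 0: Poincaré gives c∫u² ≥ c(L/π)²∫(u')², so a(u,u) ≥ (1 + c(L/π)²)∫(u')², while ||u||_{H^1}² ≤ (1 + (L/π)²)∫(u')²; dividing yields the same α.) With (π/L)² = 4*π^2 and c = -125/4, the largest admissible constant is α = ((π/L)² + c)/((π/L)² + 1).
Simplifying, α = (-125 + 16*π^2)/(4*(1 + 4*π^2)).


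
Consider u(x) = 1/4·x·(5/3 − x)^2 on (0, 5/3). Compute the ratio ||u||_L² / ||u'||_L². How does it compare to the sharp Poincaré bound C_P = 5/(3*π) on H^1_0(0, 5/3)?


||u||_L² / ||u'||_L² = 5*sqrt(14)/42 < C_P = 5/(3*π).

u(x) = 1/4·x·(5/3 − x)^2, so u'(x) = (3*x - 5)*(9*x - 5)/36.
u(x) = 1/4·x·(5/3 − x)^2 vanishes at x = 0 and x = 5/3, so u ∈ H^1_0(0, 5/3). Differentiate via the product rule and integrate the resulting polynomials term by term.
  ∫_0^5/3 u² dx = ∫_0^5/3 (x^6/16 - 5*x^5/12 + 25*x^4/24 - 125*x^3/108 + 625*x^2/1296) dx. Term by term:
    ∫_0^5/3 x^6/16 dx = 78125/244944;  ∫_0^5/3 -5*x^5/12 dx = -78125/52488;  ∫_0^5/3 25*x^4/24 dx = 15625/5832;
    ∫_0^5/3 -125*x^3/108 dx = -78125/34992;  ∫_0^5/3 625*x^2/1296 dx = 78125/104976.
  Sum: 78125/244944 − 78125/52488 + 15625/5832 − 78125/34992 + 78125/104976 = 15625/734832.
  ∫_0^5/3 (u')² dx = ∫_0^5/3 (9*x^4/16 - 5*x^3/2 + 275*x^2/72 - 125*x/54 + 625/1296) dx. Term by term:
    ∫_0^5/3 9*x^4/16 dx = 625/432;  ∫_0^5/3 -5*x^3/2 dx = -3125/648;  ∫_0^5/3 275*x^2/72 dx = 34375/5832;
    ∫_0^5/3 -125*x/54 dx = -3125/972;  ∫_0^5/3 625/1296 dx = 3125/3888.
  Sum: 625/432 − 3125/648 + 34375/5832 − 3125/972 + 3125/3888 = 625/5832.
∫_0^5/3 u² dx = 15625/734832, so ||u||_L² = 125*sqrt(7)/2268.
∫_0^5/3 (u')² dx = 625/5832, so ||u'||_L² = 25*sqrt(2)/108.
Ratio ||u||_L² / ||u'||_L² = 5*sqrt(14)/42.
Sharp Poincaré constant on H^1_0(0, 5/3) is C_P = L/π = 5/(3*π), achieved by sin(3*π/5·x).
A polynomial bump cannot attain the sharp Poincaré constant (only the first sine eigenfunction does), so the ratio is strictly less than C_P, consistent with ||u||_L² ≤ C_P ||u'||_L².


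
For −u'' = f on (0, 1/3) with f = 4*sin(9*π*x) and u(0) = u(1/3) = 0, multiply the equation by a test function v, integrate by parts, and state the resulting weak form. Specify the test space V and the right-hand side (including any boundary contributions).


V = H^1_0(0, 1/3) (so v(0) = v(1/3) = 0); weak form: ∫_0^1/3 u'v' dx = ∫_0^1/3 (4*sin(9*π*x)) v dx for all v ∈ V.

Multiply both sides by a test function v and integrate from 0 to 1/3:
  ∫_0^1/3 −u''(x) v(x) dx = ∫_0^1/3 f(x) v(x) dx.
Integrate the LHS by parts once:
  ∫_0^1/3 −u'' v dx = −[u'(x) v(x)]_0^1/3 + ∫_0^1/3 u'(x) v'(x) dx.
Thus ∫_0^1/3 u'(x) v'(x) dx = ∫_0^1/3 f(x) v(x) dx + [u'(x) v(x)]_0^1/3.
Choose V so that boundary terms are either known or forced to vanish.
u is Dirichlet: u(0) = u(1/3) = 0. Let V = H^1_0(0, 1/3); then v(0) = v(1/3) = 0, and [u' v]_0^1/3 = 0.
Weak formulation: find u (satisfying any essential BC) such that ∫_0^1/3 u'(x) v'(x) dx = ∫_0^1/3 f v dx for all v ∈ V.
Substituting f(x) = 4*sin(9*π*x), the right-hand side is ∫_0^1/3 (4*sin(9*π*x)) v dx.


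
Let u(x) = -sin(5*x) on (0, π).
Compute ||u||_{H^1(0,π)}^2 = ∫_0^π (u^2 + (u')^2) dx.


||u||_{H^1(0,π)}^2 = 13*π

u'(x) = -5*cos(5*x).
Expand u² and (u')² and integrate term by term on (0, π), using: for integers n ≥ 1, ∫_0^π sin²(nx) dx = ∫_0^π cos²(nx) dx = π/2; for n ≠ n', ∫_0^π sin(nx)sin(n'x) dx = ∫_0^π cos(nx)cos(n'x) dx = 0; and by product-to-sum, ∫_0^π sin(nx)cos(n'x) dx = ½∫_0^π [sin((n+n')x) + sin((n−n')x)] dx, which is 0 when n+n' is even and 2n/(n²−n'²) when n+n' is odd (it need not vanish on (0, π)).
  u² squared terms: (-1)²·∫sin(5x)² dx = 1·π/2 = π/2.
  So ∫_0^π u² dx = π/2.
  (u')² squared terms: (-5)²·∫cos(5x)² dx = 25·π/2 = 25*π/2.
  So ∫_0^π (u')² dx = 25*π/2.
||u||_{H^1}^2 = (π/2) + (25*π/2) = 13*π.


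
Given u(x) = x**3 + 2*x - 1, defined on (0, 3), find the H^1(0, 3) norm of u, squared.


||u||_{H^1}^2 = 73131/70

The H^1 norm (squared) on an interval (0, L) is
  ||u||_{H^1}^2 = ∫_0^L u(x)^2 dx + ∫_0^L u'(x)^2 dx.
Compute u'(x) = 3*x**2 + 2.
Then u(x)^2 = x**6 + 4*x**4 - 2*x**3 + 4*x**2 - 4*x + 1 and u'(x)^2 = 9*x**4 + 12*x**2 + 4.
Integrate each monomial from 0 to 3 using ∫_0^3 c·x^n dx = c·3^(n+1)/(n+1):
  ∫_0^3 u(x)^2 dx = ∫_0^3 (x^6 + 4*x^4 - 2*x^3 + 4*x^2 - 4*x + 1) dx. Term by term:
    ∫_0^3 x^6 dx = 2187/7;  ∫_0^3 4*x^4 dx = 972/5;  ∫_0^3 -2*x^3 dx = -81/2;
    ∫_0^3 4*x^2 dx = 36;  ∫_0^3 -4*x dx = -18;  ∫_0^3 1 dx = 3.
  Sum: 2187/7 + 972/5 − 81/2 + 36 − 18 + 3 = 34113/70.
  ∫_0^3 u'(x)^2 dx = ∫_0^3 (9*x^4 + 12*x^2 + 4) dx. Term by term:
    ∫_0^3 9*x^4 dx = 2187/5;  ∫_0^3 12*x^2 dx = 108;  ∫_0^3 4 dx = 12.
  Sum: 2187/5 + 108 + 12 = 2787/5.
Adding: ||u||_{H^1}^2 = 34113/70 + 2787/5 = 73131/70.


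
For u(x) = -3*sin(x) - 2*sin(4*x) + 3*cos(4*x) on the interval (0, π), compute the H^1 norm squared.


||u||_{H^1(0,π)}^2 = 204/5 + 239*π/2

u'(x) = -12*sin(4*x) - 3*cos(x) - 8*cos(4*x).
Expand u² and (u')² and integrate term by term on (0, π), using: for integers n ≥ 1, ∫_0^π sin²(nx) dx = ∫_0^π cos²(nx) dx = π/2; for n ≠ n', ∫_0^π sin(nx)sin(n'x) dx = ∫_0^π cos(nx)cos(n'x) dx = 0; and by product-to-sum, ∫_0^π sin(nx)cos(n'x) dx = ½∫_0^π [sin((n+n')x) + sin((n−n')x)] dx, which is 0 when n+n' is even and 2n/(n²−n'²) when n+n' is odd (it need not vanish on (0, π)).
  u² squared terms: (-3)²·∫sin(x)² dx = 9·π/2 = 9*π/2;  (-2)²·∫sin(4x)² dx = 4·π/2 = 2*π;  (3)²·∫cos(4x)² dx = 9·π/2 = 9*π/2.
  u² cross terms: 2·(-3)·(-2)·∫sin(x)·sin(4x) dx = 12·(0) = 0;  2·(-3)·(3)·∫sin(x)·cos(4x) dx = -18·(-2/15) = 12/5;  2·(-2)·(3)·∫sin(4x)·cos(4x) dx = -12·(0) = 0.
  So ∫_0^π u² dx = 9*π/2 + 2*π + 9*π/2 + 0 + 12/5 + 0 = 12/5 + 11*π.
  (u')² squared terms: (-12)²·∫sin(4x)² dx = 144·π/2 = 72*π;  (-8)²·∫cos(4x)² dx = 64·π/2 = 32*π;  (-3)²·∫cos(x)² dx = 9·π/2 = 9*π/2.
  (u')² cross terms: 2·(-12)·(-8)·∫sin(4x)·cos(4x) dx = 192·(0) = 0;  2·(-12)·(-3)·∫sin(4x)·cos(x) dx = 72·(8/15) = 192/5;  2·(-8)·(-3)·∫cos(4x)·cos(x) dx = 48·(0) = 0.
  So ∫_0^π (u')² dx = 72*π + 32*π + 9*π/2 + 0 + 192/5 + 0 = 192/5 + 217*π/2.
||u||_{H^1}^2 = (12/5 + 11*π) + (192/5 + 217*π/2) = 204/5 + 239*π/2.


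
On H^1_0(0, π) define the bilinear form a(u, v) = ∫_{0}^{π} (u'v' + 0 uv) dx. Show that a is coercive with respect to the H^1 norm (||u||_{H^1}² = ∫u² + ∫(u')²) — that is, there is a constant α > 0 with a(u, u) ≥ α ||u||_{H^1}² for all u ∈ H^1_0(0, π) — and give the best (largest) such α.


α = 1/2

Coercivity of a(·,·) on H^1_0(0, π) means a(u, u) ≥ α ||u||_{H^1}² for every u ∈ H^1_0.
The interval has length L = π, and Poincaré/coercivity depend only on L. Here a(u, u) = ∫(u')² + (0)·∫u².
Here c = 0, so a(u,u) = ∫(u')² alone. The condition a(u,u) ≥ α||u||_{H^1}² reads (1−α)∫(u')² ≥ (α−c)∫u². Any admissible α is ≤ 1 (rapidly oscillating u have ∫u²/∫(u')² → 0), and α = 1 would force 0 ≥ (1−c)∫u², impossible since c < 1; so 1−α > 0. By the sharp Poincaré inequality on H^1_0 of an interval of length L, ∫(u')² ≥ (π/L)²∫u² with equality for the first sine mode sin(π(x−x₀)/L) (x₀ the left endpoint), so the inequality holds for all u iff (1−α)(π/L)² ≥ α − c, i.e. α ≤ ((π/L)² + c)/((π/L)² + 1) = (1 + c(L/π)²)/(1 + (L/π)²). (Direct route, valid since c ≤ 0: Poincaré gives c∫u² ≥ c(L/π)²∫(u')², so a(u,u) ≥ (1 + c(L/π)²)∫(u')², while ||u||_{H^1}² ≤ (1 + (L/π)²)∫(u')²; dividing yields the same α.) With (π/L)² = 1 and c = 0, the largest admissible constant is α = ((π/L)² + c)/((π/L)² + 1).
Simplifying, α = 1/2.


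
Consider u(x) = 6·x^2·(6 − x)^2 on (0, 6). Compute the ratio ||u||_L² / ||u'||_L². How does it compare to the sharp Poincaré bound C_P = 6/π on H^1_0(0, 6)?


||u||_L² / ||u'||_L² = sqrt(3) < C_P = 6/π.

u(x) = 6·x^2·(6 − x)^2, so u'(x) = 24*x*(x - 6)*(x - 3).
u(x) = 6·x^2·(6 − x)^2 vanishes at x = 0 and x = 6, so u ∈ H^1_0(0, 6). Differentiate via the product rule and integrate the resulting polynomials term by term.
  ∫_0^6 u² dx = ∫_0^6 (36*x^8 - 864*x^7 + 7776*x^6 - 31104*x^5 + 46656*x^4) dx. Term by term:
    ∫_0^6 36*x^8 dx = 40310784;  ∫_0^6 -864*x^7 dx = -181398528;  ∫_0^6 7776*x^6 dx = 2176782336/7;
    ∫_0^6 -31104*x^5 dx = -241864704;  ∫_0^6 46656*x^4 dx = 362797056/5.
  Sum: 40310784 − 181398528 + 2176782336/7 − 241864704 + 362797056/5 = 20155392/35.
  ∫_0^6 (u')² dx = ∫_0^6 (576*x^6 - 10368*x^5 + 67392*x^4 - 186624*x^3 + 186624*x^2) dx. Term by term:
    ∫_0^6 576*x^6 dx = 161243136/7;  ∫_0^6 -10368*x^5 dx = -80621568;  ∫_0^6 67392*x^4 dx = 524040192/5;
    ∫_0^6 -186624*x^3 dx = -60466176;  ∫_0^6 186624*x^2 dx = 13436928.
  Sum: 161243136/7 − 80621568 + 524040192/5 − 60466176 + 13436928 = 6718464/35.
∫_0^6 u² dx = 20155392/35, so ||u||_L² = 2592*sqrt(105)/35.
∫_0^6 (u')² dx = 6718464/35, so ||u'||_L² = 2592*sqrt(35)/35.
Ratio ||u||_L² / ||u'||_L² = sqrt(3).
Sharp Poincaré constant on H^1_0(0, 6) is C_P = L/π = 6/π, achieved by sin(π/6·x).
A polynomial bump cannot attain the sharp Poincaré constant (only the first sine eigenfunction does), so the ratio is strictly less than C_P, consistent with ||u||_L² ≤ C_P ||u'||_L².


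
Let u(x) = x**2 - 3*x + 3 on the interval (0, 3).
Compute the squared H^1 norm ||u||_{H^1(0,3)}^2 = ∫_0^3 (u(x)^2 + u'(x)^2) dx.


||u||_{H^1}^2 = 171/10

The H^1 norm (squared) on an interval (0, L) is
  ||u||_{H^1}^2 = ∫_0^L u(x)^2 dx + ∫_0^L u'(x)^2 dx.
Compute u'(x) = 2*x - 3.
Then u(x)^2 = x**4 - 6*x**3 + 15*x**2 - 18*x + 9 and u'(x)^2 = 4*x**2 - 12*x + 9.
Integrate each monomial from 0 to 3 using ∫_0^3 c·x^n dx = c·3^(n+1)/(n+1):
  ∫_0^3 u(x)^2 dx = ∫_0^3 (x^4 - 6*x^3 + 15*x^2 - 18*x + 9) dx. Term by term:
    ∫_0^3 x^4 dx = 243/5;  ∫_0^3 -6*x^3 dx = -243/2;  ∫_0^3 15*x^2 dx = 135;
    ∫_0^3 -18*x dx = -81;  ∫_0^3 9 dx = 27.
  Sum: 243/5 − 243/2 + 135 − 81 + 27 = 81/10.
  ∫_0^3 u'(x)^2 dx = ∫_0^3 (4*x^2 - 12*x + 9) dx. Term by term:
    ∫_0^3 4*x^2 dx = 36;  ∫_0^3 -12*x dx = -54;  ∫_0^3 9 dx = 27.
  Sum: 36 − 54 + 27 = 9.
Adding: ||u||_{H^1}^2 = 81/10 + 9 = 171/10.


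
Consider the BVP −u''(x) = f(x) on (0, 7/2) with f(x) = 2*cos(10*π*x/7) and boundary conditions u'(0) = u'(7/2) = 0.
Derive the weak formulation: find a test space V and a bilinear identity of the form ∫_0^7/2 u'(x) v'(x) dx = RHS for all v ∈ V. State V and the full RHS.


V = H^1(0, 7/2) (no boundary constraint on v; u is determined up to an additive constant); weak form: ∫_0^7/2 u'v' dx = ∫_0^7/2 (2*cos(10*π*x/7)) v dx for all v ∈ V.

Multiply both sides by a test function v and integrate from 0 to 7/2:
  ∫_0^7/2 −u''(x) v(x) dx = ∫_0^7/2 f(x) v(x) dx.
Integrate the LHS by parts once:
  ∫_0^7/2 −u'' v dx = −[u'(x) v(x)]_0^7/2 + ∫_0^7/2 u'(x) v'(x) dx.
Thus ∫_0^7/2 u'(x) v'(x) dx = ∫_0^7/2 f(x) v(x) dx + [u'(x) v(x)]_0^7/2.
Choose V so that boundary terms are either known or forced to vanish.
u has homogeneous Neumann: u'(0) = u'(7/2) = 0. So [u' v]_0^7/2 = 0·v(7/2) − 0·v(0) = 0 for any v; take V = H^1(0, 7/2).
Weak formulation: find u (satisfying any essential BC) such that ∫_0^7/2 u'(x) v'(x) dx = ∫_0^7/2 f v dx for all v ∈ V (homogeneous Neumann, so boundary terms vanish).
Substituting f(x) = 2*cos(10*π*x/7), the right-hand side is ∫_0^7/2 (2*cos(10*π*x/7)) v dx.
Compatibility check (pure Neumann): taking v ≡ 1 ∈ V gives 0 = ∫_0^7/2 f dx + (0) − (0), i.e. ∫_0^7/2 f dx must equal u'(0) − u'(7/2) = 0. Indeed ∫_0^7/2 (2*cos(10*π*x/7)) dx = 0, so the data are compatible. The solution is then unique only up to an additive constant (fix it e.g. by requiring ∫_0^7/2 u dx = 0).


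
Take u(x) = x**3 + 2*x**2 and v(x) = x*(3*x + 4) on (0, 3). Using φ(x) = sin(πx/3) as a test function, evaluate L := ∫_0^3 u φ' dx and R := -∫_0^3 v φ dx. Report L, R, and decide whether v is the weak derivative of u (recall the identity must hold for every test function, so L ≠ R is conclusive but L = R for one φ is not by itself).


LHS = -117/π + 324/π^3, RHS = -117/π + 324/π^3. Yes, v = u' weakly.

u(x) = x**3 + 2*x**2, classical derivative u'(x) = 3*x**2 + 4*x.
φ(x) = sin(πx/3), so φ'(x) = π*cos(π*x/3)/3.
Note φ(0) = φ(3) = 0, so the boundary term u·φ vanishes.
LHS = ∫_0^3 u(x) φ'(x) dx = ∫_0^3 (π*x^3*cos(π*x/3)/3 + 2*π*x^2*cos(π*x/3)/3) dx. Term by term:
  ∫_0^3 π*x^3*cos(π*x/3)/3 dx = -81/π + 324/π^3;  ∫_0^3 2*π*x^2*cos(π*x/3)/3 dx = -36/π.
Sum: -81/π + 324/π^3 − 36/π = -117/π + 324/π^3.
So LHS = -117/π + 324/π^3.
∫_0^3 v(x) φ(x) dx = ∫_0^3 (3*x^2*sin(π*x/3) + 4*x*sin(π*x/3)) dx. Term by term:
  ∫_0^3 3*x^2*sin(π*x/3) dx = -324/π^3 + 81/π;  ∫_0^3 4*x*sin(π*x/3) dx = 36/π.
Sum: -324/π^3 + 81/π + 36/π = -324/π^3 + 117/π.
So RHS = -∫_0^3 v(x) φ(x) dx = -117/π + 324/π^3.
LHS = RHS, so the identity holds for this test φ.
Moreover u is smooth here and v(x) = u'(x) = 3*x**2 + 4*x pointwise, so the identity holds for every test function. Hence v is the weak derivative of u.


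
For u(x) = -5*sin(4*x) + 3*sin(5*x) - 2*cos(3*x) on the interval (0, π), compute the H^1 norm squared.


||u||_{H^1(0,π)}^2 = 1600/7 + 699*π/2

u'(x) = 6*sin(3*x) - 20*cos(4*x) + 15*cos(5*x).
Expand u² and (u')² and integrate term by term on (0, π), using: for integers n ≥ 1, ∫_0^π sin²(nx) dx = ∫_0^π cos²(nx) dx = π/2; for n ≠ n', ∫_0^π sin(nx)sin(n'x) dx = ∫_0^π cos(nx)cos(n'x) dx = 0; and by product-to-sum, ∫_0^π sin(nx)cos(n'x) dx = ½∫_0^π [sin((n+n')x) + sin((n−n')x)] dx, which is 0 when n+n' is even and 2n/(n²−n'²) when n+n' is odd (it need not vanish on (0, π)).
  u² squared terms: (-5)²·∫sin(4x)² dx = 25·π/2 = 25*π/2;  (-2)²·∫cos(3x)² dx = 4·π/2 = 2*π;  (3)²·∫sin(5x)² dx = 9·π/2 = 9*π/2.
  u² cross terms: 2·(-5)·(-2)·∫sin(4x)·cos(3x) dx = 20·(8/7) = 160/7;  2·(-5)·(3)·∫sin(4x)·sin(5x) dx = -30·(0) = 0;  2·(-2)·(3)·∫cos(3x)·sin(5x) dx = -12·(0) = 0.
  So ∫_0^π u² dx = 25*π/2 + 2*π + 9*π/2 + 160/7 + 0 + 0 = 160/7 + 19*π.
  (u')² squared terms: (-20)²·∫cos(4x)² dx = 400·π/2 = 200*π;  (6)²·∫sin(3x)² dx = 36·π/2 = 18*π;  (15)²·∫cos(5x)² dx = 225·π/2 = 225*π/2.
  (u')² cross terms: 2·(-20)·(6)·∫cos(4x)·sin(3x) dx = -240·(-6/7) = 1440/7;  2·(-20)·(15)·∫cos(4x)·cos(5x) dx = -600·(0) = 0;  2·(6)·(15)·∫sin(3x)·cos(5x) dx = 180·(0) = 0.
  So ∫_0^π (u')² dx = 200*π + 18*π + 225*π/2 + 1440/7 + 0 + 0 = 1440/7 + 661*π/2.
||u||_{H^1}^2 = (160/7 + 19*π) + (1440/7 + 661*π/2) = 1600/7 + 699*π/2.
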